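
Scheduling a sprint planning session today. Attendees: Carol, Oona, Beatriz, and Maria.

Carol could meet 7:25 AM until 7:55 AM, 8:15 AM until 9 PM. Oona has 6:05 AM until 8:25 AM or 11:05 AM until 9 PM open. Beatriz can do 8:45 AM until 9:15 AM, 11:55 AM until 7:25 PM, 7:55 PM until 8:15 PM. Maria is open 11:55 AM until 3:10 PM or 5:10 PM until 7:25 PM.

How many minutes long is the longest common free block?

195

Carol ∩ Oona: 07:25-07:55, 08:15-08:25, 11:05-21:00.
Carol ∩ Oona ∩ Beatriz: 11:55-19:25, 19:55-20:15.
Carol ∩ Oona ∩ Beatriz ∩ Maria: 11:55-15:10, 17:10-19:25.
Those are the intersection windows.
The longest is 11:55-15:10 at 195 minutes.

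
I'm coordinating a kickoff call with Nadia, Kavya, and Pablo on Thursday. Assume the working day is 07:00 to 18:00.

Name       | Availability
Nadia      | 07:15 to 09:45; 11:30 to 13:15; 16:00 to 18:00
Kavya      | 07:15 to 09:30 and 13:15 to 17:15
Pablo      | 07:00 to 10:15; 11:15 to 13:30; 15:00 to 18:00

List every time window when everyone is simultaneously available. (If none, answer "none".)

Nadia ∩ Kavya: 07:15-09:30, 16:00-17:15.
Nadia ∩ Kavya ∩ Pablo: 07:15-09:30, 16:00-17:15.

07:15-09:30, 16:00-17:15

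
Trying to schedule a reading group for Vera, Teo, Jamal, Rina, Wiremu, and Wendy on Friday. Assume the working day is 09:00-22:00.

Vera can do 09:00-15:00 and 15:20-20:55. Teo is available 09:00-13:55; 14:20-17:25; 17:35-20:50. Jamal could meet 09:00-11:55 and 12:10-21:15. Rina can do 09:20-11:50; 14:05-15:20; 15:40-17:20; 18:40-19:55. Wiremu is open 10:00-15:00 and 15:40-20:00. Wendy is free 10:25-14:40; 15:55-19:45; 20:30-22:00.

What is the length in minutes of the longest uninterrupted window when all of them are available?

85

Vera ∩ Teo: 09:00-13:55, 14:20-15:00, 15:20-17:25, 17:35-20:50.
Vera ∩ Teo ∩ Jamal: 09:00-11:55, 12:10-13:55, 14:20-15:00, 15:20-17:25, 17:35-20:50.
Vera ∩ Teo ∩ Jamal ∩ Rina: 09:20-11:50, 14:20-15:00, 15:40-17:20, 18:40-19:55.
Vera ∩ Teo ∩ Jamal ∩ Rina ∩ Wiremu: 10:00-11:50, 14:20-15:00, 15:40-17:20, 18:40-19:55.
Vera ∩ Teo ∩ Jamal ∩ Rina ∩ Wiremu ∩ Wendy: 10:25-11:50, 14:20-14:40, 15:55-17:20, 18:40-19:45.
The longest is 10:25-11:50 at 85 minutes.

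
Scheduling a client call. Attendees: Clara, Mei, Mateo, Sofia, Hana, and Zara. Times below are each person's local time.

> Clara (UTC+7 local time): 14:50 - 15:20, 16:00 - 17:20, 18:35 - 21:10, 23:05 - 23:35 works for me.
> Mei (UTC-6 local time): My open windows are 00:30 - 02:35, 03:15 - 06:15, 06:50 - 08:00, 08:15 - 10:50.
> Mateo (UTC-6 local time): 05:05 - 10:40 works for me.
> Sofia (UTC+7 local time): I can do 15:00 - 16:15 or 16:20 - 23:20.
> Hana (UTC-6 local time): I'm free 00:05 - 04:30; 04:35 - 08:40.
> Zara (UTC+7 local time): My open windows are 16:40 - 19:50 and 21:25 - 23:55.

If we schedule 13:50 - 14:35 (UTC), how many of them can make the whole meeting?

Clara in UTC: 07:50-08:20, 09:00-10:20, 11:35-14:10, 16:05-16:35 (subtract 7h to convert from UTC+7).
Mei in UTC: 06:30-08:35, 09:15-12:15, 12:50-14:00, 14:15-16:50 (add 6h to convert from UTC-6).
Mateo in UTC: 11:05-16:40 (add 6h to convert from UTC-6).
Sofia in UTC: 08:00-09:15, 09:20-16:20 (subtract 7h to convert from UTC+7).
Hana in UTC: 06:05-10:30, 10:35-14:40 (add 6h to convert from UTC-6).
Zara in UTC: 09:40-12:50, 14:25-16:55 (subtract 7h to convert from UTC+7).
Mateo, Sofia, and Hana can make the full 13:50-14:35 slot — that's 3.

3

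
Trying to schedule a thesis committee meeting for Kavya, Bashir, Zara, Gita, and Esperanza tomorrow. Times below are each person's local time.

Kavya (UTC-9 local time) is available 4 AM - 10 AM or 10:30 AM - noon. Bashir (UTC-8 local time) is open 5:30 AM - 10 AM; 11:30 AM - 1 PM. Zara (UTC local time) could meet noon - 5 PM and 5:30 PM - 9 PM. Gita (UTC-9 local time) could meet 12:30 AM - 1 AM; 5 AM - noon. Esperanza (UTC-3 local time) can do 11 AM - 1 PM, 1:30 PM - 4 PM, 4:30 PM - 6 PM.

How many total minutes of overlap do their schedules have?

Kavya in UTC: 13:00-19:00, 19:30-21:00 (add 9h to convert from UTC-9).
Bashir in UTC: 13:30-18:00, 19:30-21:00 (add 8h to convert from UTC-8).
Zara in UTC: 12:00-17:00, 17:30-21:00.
Gita in UTC: 09:30-10:00, 14:00-21:00 (add 9h to convert from UTC-9).
Esperanza in UTC: 14:00-16:00, 16:30-19:00, 19:30-21:00 (add 3h to convert from UTC-3).
Kavya ∩ Bashir: 13:30-18:00, 19:30-21:00.
Kavya ∩ Bashir ∩ Zara: 13:30-17:00, 17:30-18:00, 19:30-21:00.
Kavya ∩ Bashir ∩ Zara ∩ Gita: 14:00-17:00, 17:30-18:00, 19:30-21:00.
Kavya ∩ Bashir ∩ Zara ∩ Gita ∩ Esperanza: 14:00-16:00, 16:30-17:00, 17:30-18:00, 19:30-21:00.
Summing the common windows: 120 + 30 + 30 + 90 = 270 minutes.

270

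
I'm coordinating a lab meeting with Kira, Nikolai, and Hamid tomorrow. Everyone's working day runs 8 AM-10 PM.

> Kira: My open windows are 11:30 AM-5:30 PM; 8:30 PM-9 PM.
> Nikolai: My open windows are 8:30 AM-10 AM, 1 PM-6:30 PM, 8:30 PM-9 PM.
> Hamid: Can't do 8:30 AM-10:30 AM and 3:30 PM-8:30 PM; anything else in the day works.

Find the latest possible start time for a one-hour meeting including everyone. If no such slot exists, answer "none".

Kira free: 11:30-17:30, 20:30-21:00.
Nikolai free: 08:30-10:00, 13:00-18:30, 20:30-21:00.
Hamid free: 08:00-08:30, 10:30-15:30, 20:30-22:00 (invert busy blocks within the working day).
Kira ∩ Nikolai: 13:00-17:30, 20:30-21:00.
Kira ∩ Nikolai ∩ Hamid: 13:00-15:30, 20:30-21:00.
Those are the intersection windows.
The last common window of at least 60 minutes is 13:00-15:30; a 60-minute meeting can start as late as 14:30 and still end by 15:30.

14:30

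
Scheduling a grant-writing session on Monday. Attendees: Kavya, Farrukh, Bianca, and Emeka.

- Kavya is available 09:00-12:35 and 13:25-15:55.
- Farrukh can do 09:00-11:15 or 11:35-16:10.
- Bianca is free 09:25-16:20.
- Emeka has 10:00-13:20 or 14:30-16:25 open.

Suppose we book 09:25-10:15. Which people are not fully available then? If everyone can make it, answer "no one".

Kavya: free for 09:25-10:15. Farrukh: free for 09:25-10:15. Bianca: free for 09:25-10:15. Emeka: not fully free for 09:25-10:15.

Emeka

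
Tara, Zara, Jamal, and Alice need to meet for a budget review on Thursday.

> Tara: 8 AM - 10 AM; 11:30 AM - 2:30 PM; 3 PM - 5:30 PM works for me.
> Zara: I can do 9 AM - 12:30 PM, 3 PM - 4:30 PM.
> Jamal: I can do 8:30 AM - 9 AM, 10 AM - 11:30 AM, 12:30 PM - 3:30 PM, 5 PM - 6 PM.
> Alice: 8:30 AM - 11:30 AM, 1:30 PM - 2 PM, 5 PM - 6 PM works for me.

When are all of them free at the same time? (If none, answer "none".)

none

Tara ∩ Zara: 09:00-10:00, 11:30-12:30, 15:00-16:30.
Tara ∩ Zara ∩ Jamal: 15:00-15:30.
Tara ∩ Zara ∩ Jamal ∩ Alice: ∅.
There is no time when everyone is free.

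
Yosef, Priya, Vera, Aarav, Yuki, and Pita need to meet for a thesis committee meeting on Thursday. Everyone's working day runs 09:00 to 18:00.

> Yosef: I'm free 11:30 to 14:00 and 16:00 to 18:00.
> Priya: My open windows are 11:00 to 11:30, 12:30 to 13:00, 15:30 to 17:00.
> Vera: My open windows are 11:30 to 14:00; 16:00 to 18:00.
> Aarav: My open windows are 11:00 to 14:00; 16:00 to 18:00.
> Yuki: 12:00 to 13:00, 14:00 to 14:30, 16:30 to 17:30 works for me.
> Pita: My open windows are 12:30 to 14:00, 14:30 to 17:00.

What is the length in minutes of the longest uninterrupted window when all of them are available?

Yosef ∩ Priya: 12:30-13:00, 16:00-17:00.
Yosef ∩ Priya ∩ Vera: 12:30-13:00, 16:00-17:00.
Yosef ∩ Priya ∩ Vera ∩ Aarav: 12:30-13:00, 16:00-17:00.
Yosef ∩ Priya ∩ Vera ∩ Aarav ∩ Yuki: 12:30-13:00, 16:30-17:00.
Yosef ∩ Priya ∩ Vera ∩ Aarav ∩ Yuki ∩ Pita: 12:30-13:00, 16:30-17:00.
The longest is 12:30-13:00 at 30 minutes.

30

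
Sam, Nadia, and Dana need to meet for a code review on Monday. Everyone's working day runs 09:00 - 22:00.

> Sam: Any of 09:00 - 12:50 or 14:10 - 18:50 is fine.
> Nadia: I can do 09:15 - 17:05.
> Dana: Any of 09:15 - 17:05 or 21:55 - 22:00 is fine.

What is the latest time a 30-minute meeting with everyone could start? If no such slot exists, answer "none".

Sam ∩ Nadia: 09:15-12:50, 14:10-17:05.
Sam ∩ Nadia ∩ Dana: 09:15-12:50, 14:10-17:05.
The last common window of at least 30 minutes is 14:10-17:05; a 30-minute meeting can start as late as 16:35 and still end by 17:05.

16:35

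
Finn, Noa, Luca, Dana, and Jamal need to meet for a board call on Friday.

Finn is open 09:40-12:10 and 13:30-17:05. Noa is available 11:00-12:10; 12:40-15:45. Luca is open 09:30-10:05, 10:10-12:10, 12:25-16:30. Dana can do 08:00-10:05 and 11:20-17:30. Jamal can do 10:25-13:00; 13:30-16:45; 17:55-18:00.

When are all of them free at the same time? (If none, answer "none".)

11:20-12:10, 13:30-15:45

Finn ∩ Noa: 11:00-12:10, 13:30-15:45.
Finn ∩ Noa ∩ Luca: 11:00-12:10, 13:30-15:45.
Finn ∩ Noa ∩ Luca ∩ Dana: 11:20-12:10, 13:30-15:45.
Finn ∩ Noa ∩ Luca ∩ Dana ∩ Jamal: 11:20-12:10, 13:30-15:45.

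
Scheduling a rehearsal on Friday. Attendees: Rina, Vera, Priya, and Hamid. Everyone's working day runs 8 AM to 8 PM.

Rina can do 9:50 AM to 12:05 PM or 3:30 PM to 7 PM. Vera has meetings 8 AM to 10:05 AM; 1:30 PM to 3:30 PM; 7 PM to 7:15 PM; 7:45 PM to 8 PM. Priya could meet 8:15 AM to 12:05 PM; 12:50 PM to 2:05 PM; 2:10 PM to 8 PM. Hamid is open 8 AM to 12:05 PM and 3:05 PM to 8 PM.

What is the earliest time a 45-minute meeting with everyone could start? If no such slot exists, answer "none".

Rina free: 09:50-12:05, 15:30-19:00.
Vera free: 10:05-13:30, 15:30-19:00, 19:15-19:45 (invert busy blocks within the working day).
Priya free: 08:15-12:05, 12:50-14:05, 14:10-20:00.
Hamid free: 08:00-12:05, 15:05-20:00.
Rina ∩ Vera: 10:05-12:05, 15:30-19:00.
Rina ∩ Vera ∩ Priya: 10:05-12:05, 15:30-19:00.
Rina ∩ Vera ∩ Priya ∩ Hamid: 10:05-12:05, 15:30-19:00.
The first common window of at least 45 minutes is 10:05-12:05, so the earliest start is 10:05.

10:05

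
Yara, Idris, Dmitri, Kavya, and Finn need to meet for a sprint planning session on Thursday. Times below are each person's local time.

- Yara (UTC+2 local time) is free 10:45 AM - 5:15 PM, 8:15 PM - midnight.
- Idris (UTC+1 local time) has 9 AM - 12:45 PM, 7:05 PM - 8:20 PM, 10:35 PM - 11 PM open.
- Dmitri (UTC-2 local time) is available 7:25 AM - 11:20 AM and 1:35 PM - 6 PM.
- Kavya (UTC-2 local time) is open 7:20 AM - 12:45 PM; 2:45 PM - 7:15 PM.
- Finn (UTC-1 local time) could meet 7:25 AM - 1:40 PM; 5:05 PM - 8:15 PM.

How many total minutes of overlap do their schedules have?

Yara in UTC: 08:45-15:15, 18:15-22:00 (subtract 2h to convert from UTC+2).
Idris in UTC: 08:00-11:45, 18:05-19:20, 21:35-22:00 (subtract 1h to convert from UTC+1).
Dmitri in UTC: 09:25-13:20, 15:35-20:00 (add 2h to convert from UTC-2).
Kavya in UTC: 09:20-14:45, 16:45-21:15 (add 2h to convert from UTC-2).
Finn in UTC: 08:25-14:40, 18:05-21:15 (add 1h to convert from UTC-1).
Yara ∩ Idris: 08:45-11:45, 18:15-19:20, 21:35-22:00.
Yara ∩ Idris ∩ Dmitri: 09:25-11:45, 18:15-19:20.
Yara ∩ Idris ∩ Dmitri ∩ Kavya: 09:25-11:45, 18:15-19:20.
Yara ∩ Idris ∩ Dmitri ∩ Kavya ∩ Finn: 09:25-11:45, 18:15-19:20.
Summing the common windows: 140 + 65 = 205 minutes.

205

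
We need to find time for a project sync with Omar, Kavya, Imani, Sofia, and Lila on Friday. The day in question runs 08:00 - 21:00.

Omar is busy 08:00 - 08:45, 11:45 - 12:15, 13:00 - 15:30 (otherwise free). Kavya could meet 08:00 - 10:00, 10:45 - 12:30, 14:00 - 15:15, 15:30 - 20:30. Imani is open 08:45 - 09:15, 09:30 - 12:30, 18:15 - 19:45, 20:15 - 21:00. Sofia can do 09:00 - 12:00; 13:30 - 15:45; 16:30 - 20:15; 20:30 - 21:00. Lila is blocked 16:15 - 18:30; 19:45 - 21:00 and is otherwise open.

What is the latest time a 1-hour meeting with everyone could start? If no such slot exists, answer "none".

18:45

Omar free: 08:45-11:45, 12:15-13:00, 15:30-21:00 (invert busy blocks within the working day).
Kavya free: 08:00-10:00, 10:45-12:30, 14:00-15:15, 15:30-20:30.
Imani free: 08:45-09:15, 09:30-12:30, 18:15-19:45, 20:15-21:00.
Sofia free: 09:00-12:00, 13:30-15:45, 16:30-20:15, 20:30-21:00.
Lila free: 08:00-16:15, 18:30-19:45 (invert busy blocks within the working day).
Omar ∩ Kavya: 08:45-10:00, 10:45-11:45, 12:15-12:30, 15:30-20:30.
Omar ∩ Kavya ∩ Imani: 08:45-09:15, 09:30-10:00, 10:45-11:45, 12:15-12:30, 18:15-19:45, 20:15-20:30.
Omar ∩ Kavya ∩ Imani ∩ Sofia: 09:00-09:15, 09:30-10:00, 10:45-11:45, 18:15-19:45.
Omar ∩ Kavya ∩ Imani ∩ Sofia ∩ Lila: 09:00-09:15, 09:30-10:00, 10:45-11:45, 18:30-19:45.
The last common window of at least 60 minutes is 18:30-19:45; a 60-minute meeting can start as late as 18:45 and still end by 19:45.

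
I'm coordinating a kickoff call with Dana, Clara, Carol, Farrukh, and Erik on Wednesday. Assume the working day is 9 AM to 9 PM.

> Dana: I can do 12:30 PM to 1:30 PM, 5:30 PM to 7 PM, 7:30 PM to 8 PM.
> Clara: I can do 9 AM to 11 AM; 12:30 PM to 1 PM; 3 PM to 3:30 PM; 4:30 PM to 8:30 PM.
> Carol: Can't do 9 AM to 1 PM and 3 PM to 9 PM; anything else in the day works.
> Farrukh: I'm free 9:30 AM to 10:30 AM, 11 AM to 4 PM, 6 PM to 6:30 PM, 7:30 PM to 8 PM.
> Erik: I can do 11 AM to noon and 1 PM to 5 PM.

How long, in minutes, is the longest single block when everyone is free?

Dana free: 12:30-13:30, 17:30-19:00, 19:30-20:00.
Clara free: 09:00-11:00, 12:30-13:00, 15:00-15:30, 16:30-20:30.
Carol free: 13:00-15:00 (invert busy blocks within the working day).
Farrukh free: 09:30-10:30, 11:00-16:00, 18:00-18:30, 19:30-20:00.
Erik free: 11:00-12:00, 13:00-17:00.
Dana ∩ Clara: 12:30-13:00, 17:30-19:00, 19:30-20:00.
Dana ∩ Clara ∩ Carol: ∅.
Dana ∩ Clara ∩ Carol ∩ Farrukh: ∅.
Dana ∩ Clara ∩ Carol ∩ Farrukh ∩ Erik: ∅.
There is no time when everyone is free.
No common window exists, so the longest block is 0 minutes.

0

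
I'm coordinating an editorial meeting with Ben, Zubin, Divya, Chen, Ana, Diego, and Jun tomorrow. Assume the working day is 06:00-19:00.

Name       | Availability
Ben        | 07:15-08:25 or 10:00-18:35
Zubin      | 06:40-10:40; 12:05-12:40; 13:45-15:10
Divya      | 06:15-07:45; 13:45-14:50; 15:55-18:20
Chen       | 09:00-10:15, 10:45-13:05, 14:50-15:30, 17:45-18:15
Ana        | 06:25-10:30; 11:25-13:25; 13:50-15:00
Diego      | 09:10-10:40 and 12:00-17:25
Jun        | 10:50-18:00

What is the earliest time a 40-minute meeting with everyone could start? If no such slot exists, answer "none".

none

Ben ∩ Zubin: 07:15-08:25, 10:00-10:40, 12:05-12:40, 13:45-15:10.
Ben ∩ Zubin ∩ Divya: 07:15-07:45, 13:45-14:50.
Ben ∩ Zubin ∩ Divya ∩ Chen: ∅.
Ben ∩ Zubin ∩ Divya ∩ Chen ∩ Ana: ∅.
Ben ∩ Zubin ∩ Divya ∩ Chen ∩ Ana ∩ Diego: ∅.
Ben ∩ Zubin ∩ Divya ∩ Chen ∩ Ana ∩ Diego ∩ Jun: ∅.
There is no time when everyone is free.
No common window is at least 40 minutes long.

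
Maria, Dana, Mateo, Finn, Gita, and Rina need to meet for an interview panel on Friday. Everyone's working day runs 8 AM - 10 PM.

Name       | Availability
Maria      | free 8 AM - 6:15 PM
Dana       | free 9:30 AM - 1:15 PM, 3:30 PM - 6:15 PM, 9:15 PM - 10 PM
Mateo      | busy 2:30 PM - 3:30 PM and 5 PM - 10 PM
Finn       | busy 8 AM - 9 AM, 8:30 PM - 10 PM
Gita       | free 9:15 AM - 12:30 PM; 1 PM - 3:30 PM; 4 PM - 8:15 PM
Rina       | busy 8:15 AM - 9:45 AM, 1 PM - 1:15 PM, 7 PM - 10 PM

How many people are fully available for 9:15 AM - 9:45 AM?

Maria free: 08:00-18:15.
Dana free: 09:30-13:15, 15:30-18:15, 21:15-22:00.
Mateo free: 08:00-14:30, 15:30-17:00 (invert busy blocks within the working day).
Finn free: 09:00-20:30 (invert busy blocks within the working day).
Gita free: 09:15-12:30, 13:00-15:30, 16:00-20:15.
Rina free: 08:00-08:15, 09:45-13:00, 13:15-19:00 (invert busy blocks within the working day).
Maria, Mateo, Finn, and Gita can make the full 09:15-09:45 slot — that's 4.

4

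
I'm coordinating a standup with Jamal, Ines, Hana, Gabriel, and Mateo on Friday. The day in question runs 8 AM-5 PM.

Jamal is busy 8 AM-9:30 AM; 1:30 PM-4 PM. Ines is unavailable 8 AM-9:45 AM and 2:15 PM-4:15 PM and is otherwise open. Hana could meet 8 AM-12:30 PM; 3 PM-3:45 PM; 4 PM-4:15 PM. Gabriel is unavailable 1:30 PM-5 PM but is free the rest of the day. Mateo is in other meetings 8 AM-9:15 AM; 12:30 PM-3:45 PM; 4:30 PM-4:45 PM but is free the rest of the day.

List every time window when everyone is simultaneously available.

Jamal free: 09:30-13:30, 16:00-17:00 (invert busy blocks within the working day).
Ines free: 09:45-14:15, 16:15-17:00 (invert busy blocks within the working day).
Hana free: 08:00-12:30, 15:00-15:45, 16:00-16:15.
Gabriel free: 08:00-13:30 (invert busy blocks within the working day).
Mateo free: 09:15-12:30, 15:45-16:30, 16:45-17:00 (invert busy blocks within the working day).
Jamal ∩ Ines: 09:45-13:30, 16:15-17:00.
Jamal ∩ Ines ∩ Hana: 09:45-12:30.
Jamal ∩ Ines ∩ Hana ∩ Gabriel: 09:45-12:30.
Jamal ∩ Ines ∩ Hana ∩ Gabriel ∩ Mateo: 09:45-12:30.
So the common availability across everyone is 09:45-12:30.

09:45-12:30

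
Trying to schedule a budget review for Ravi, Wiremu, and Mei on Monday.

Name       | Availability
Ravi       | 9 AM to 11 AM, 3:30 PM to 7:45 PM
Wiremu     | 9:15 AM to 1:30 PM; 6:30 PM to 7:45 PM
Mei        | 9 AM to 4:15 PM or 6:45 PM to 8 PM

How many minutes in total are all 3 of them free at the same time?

Ravi ∩ Wiremu: 09:15-11:00, 18:30-19:45.
Ravi ∩ Wiremu ∩ Mei: 09:15-11:00, 18:45-19:45.
Summing the common windows: 105 + 60 = 165 minutes.

165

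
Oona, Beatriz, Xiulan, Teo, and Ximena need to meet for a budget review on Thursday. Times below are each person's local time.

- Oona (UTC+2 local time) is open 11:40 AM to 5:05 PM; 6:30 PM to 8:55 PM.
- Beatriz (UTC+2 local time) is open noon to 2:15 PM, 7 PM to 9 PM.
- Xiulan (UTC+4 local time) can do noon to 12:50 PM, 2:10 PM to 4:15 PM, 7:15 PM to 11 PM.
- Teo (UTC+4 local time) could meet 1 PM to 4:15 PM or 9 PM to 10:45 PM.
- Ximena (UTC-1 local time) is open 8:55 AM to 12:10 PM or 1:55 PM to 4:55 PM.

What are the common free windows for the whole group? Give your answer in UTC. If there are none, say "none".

10:10-12:15, 17:00-17:55

Oona in UTC: 09:40-15:05, 16:30-18:55 (subtract 2h to convert from UTC+2).
Beatriz in UTC: 10:00-12:15, 17:00-19:00 (subtract 2h to convert from UTC+2).
Xiulan in UTC: 08:00-08:50, 10:10-12:15, 15:15-19:00 (subtract 4h to convert from UTC+4).
Teo in UTC: 09:00-12:15, 17:00-18:45 (subtract 4h to convert from UTC+4).
Ximena in UTC: 09:55-13:10, 14:55-17:55 (add 1h to convert from UTC-1).
Oona ∩ Beatriz: 10:00-12:15, 17:00-18:55.
Oona ∩ Beatriz ∩ Xiulan: 10:10-12:15, 17:00-18:55.
Oona ∩ Beatriz ∩ Xiulan ∩ Teo: 10:10-12:15, 17:00-18:45.
Oona ∩ Beatriz ∩ Xiulan ∩ Teo ∩ Ximena: 10:10-12:15, 17:00-17:55.
Those are the intersection windows.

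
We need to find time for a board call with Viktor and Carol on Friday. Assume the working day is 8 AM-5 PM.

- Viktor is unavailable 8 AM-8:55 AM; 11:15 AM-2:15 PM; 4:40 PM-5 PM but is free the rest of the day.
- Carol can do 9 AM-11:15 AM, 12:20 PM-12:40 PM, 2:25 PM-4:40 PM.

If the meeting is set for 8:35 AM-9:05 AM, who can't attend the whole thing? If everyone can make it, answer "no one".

Carol, Viktor

Viktor free: 08:55-11:15, 14:15-16:40 (invert busy blocks within the working day).
Carol free: 09:00-11:15, 12:20-12:40, 14:25-16:40.
Viktor: not fully free for 08:35-09:05. Carol: not fully free for 08:35-09:05.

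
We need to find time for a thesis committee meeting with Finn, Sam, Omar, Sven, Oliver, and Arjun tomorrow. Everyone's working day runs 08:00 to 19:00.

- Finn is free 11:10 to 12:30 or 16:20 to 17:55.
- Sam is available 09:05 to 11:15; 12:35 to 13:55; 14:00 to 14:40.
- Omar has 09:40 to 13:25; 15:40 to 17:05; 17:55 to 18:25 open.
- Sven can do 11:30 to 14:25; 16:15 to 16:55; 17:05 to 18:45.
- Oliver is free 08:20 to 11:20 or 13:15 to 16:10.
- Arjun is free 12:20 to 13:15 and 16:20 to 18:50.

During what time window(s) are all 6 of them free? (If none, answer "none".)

Finn ∩ Sam: 11:10-11:15.
Finn ∩ Sam ∩ Omar: 11:10-11:15.
Finn ∩ Sam ∩ Omar ∩ Sven: ∅.
Finn ∩ Sam ∩ Omar ∩ Sven ∩ Oliver: ∅.
Finn ∩ Sam ∩ Omar ∩ Sven ∩ Oliver ∩ Arjun: ∅.
There is no time when everyone is free.

none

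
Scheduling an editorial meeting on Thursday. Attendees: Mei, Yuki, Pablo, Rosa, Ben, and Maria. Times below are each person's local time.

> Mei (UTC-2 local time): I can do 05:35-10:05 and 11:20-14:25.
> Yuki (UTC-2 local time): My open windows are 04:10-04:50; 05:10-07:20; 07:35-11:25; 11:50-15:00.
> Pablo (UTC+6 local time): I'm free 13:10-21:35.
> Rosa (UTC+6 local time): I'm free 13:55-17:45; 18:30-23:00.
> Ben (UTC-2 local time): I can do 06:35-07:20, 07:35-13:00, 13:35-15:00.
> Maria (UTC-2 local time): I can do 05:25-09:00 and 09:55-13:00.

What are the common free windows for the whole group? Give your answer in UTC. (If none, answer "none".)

Mei in UTC: 07:35-12:05, 13:20-16:25 (add 2h to convert from UTC-2).
Yuki in UTC: 06:10-06:50, 07:10-09:20, 09:35-13:25, 13:50-17:00 (add 2h to convert from UTC-2).
Pablo in UTC: 07:10-15:35 (subtract 6h to convert from UTC+6).
Rosa in UTC: 07:55-11:45, 12:30-17:00 (subtract 6h to convert from UTC+6).
Ben in UTC: 08:35-09:20, 09:35-15:00, 15:35-17:00 (add 2h to convert from UTC-2).
Maria in UTC: 07:25-11:00, 11:55-15:00 (add 2h to convert from UTC-2).
Mei ∩ Yuki: 07:35-09:20, 09:35-12:05, 13:20-13:25, 13:50-16:25.
Mei ∩ Yuki ∩ Pablo: 07:35-09:20, 09:35-12:05, 13:20-13:25, 13:50-15:35.
Mei ∩ Yuki ∩ Pablo ∩ Rosa: 07:55-09:20, 09:35-11:45, 13:20-13:25, 13:50-15:35.
Mei ∩ Yuki ∩ Pablo ∩ Rosa ∩ Ben: 08:35-09:20, 09:35-11:45, 13:20-13:25, 13:50-15:00.
Mei ∩ Yuki ∩ Pablo ∩ Rosa ∩ Ben ∩ Maria: 08:35-09:20, 09:35-11:00, 13:20-13:25, 13:50-15:00.

08:35-09:20, 09:35-11:00, 13:20-13:25, 13:50-15:00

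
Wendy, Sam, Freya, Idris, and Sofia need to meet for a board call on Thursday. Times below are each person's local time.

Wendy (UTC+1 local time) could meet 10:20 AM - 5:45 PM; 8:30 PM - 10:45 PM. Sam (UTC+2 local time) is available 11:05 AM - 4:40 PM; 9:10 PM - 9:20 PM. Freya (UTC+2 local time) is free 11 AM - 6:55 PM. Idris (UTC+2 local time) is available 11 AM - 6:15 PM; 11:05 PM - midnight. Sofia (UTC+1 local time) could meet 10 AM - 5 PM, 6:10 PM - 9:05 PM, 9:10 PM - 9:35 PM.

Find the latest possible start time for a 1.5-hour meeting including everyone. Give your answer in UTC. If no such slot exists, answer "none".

Wendy in UTC: 09:20-16:45, 19:30-21:45 (subtract 1h to convert from UTC+1).
Sam in UTC: 09:05-14:40, 19:10-19:20 (subtract 2h to convert from UTC+2).
Freya in UTC: 09:00-16:55 (subtract 2h to convert from UTC+2).
Idris in UTC: 09:00-16:15, 21:05-22:00 (subtract 2h to convert from UTC+2).
Sofia in UTC: 09:00-16:00, 17:10-20:05, 20:10-20:35 (subtract 1h to convert from UTC+1).
Wendy ∩ Sam: 09:20-14:40.
Wendy ∩ Sam ∩ Freya: 09:20-14:40.
Wendy ∩ Sam ∩ Freya ∩ Idris: 09:20-14:40.
Wendy ∩ Sam ∩ Freya ∩ Idris ∩ Sofia: 09:20-14:40.
Those are the intersection windows.
The last common window of at least 90 minutes is 09:20-14:40; a 90-minute meeting can start as late as 13:10 and still end by 14:40.

13:10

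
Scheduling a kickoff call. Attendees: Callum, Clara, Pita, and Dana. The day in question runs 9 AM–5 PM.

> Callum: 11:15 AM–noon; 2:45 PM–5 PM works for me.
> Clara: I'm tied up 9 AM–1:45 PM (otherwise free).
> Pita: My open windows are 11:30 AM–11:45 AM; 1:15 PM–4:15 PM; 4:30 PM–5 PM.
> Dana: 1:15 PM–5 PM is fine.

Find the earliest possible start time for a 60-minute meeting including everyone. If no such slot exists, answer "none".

14:45

Callum free: 11:15-12:00, 14:45-17:00.
Clara free: 13:45-17:00 (invert busy blocks within the working day).
Pita free: 11:30-11:45, 13:15-16:15, 16:30-17:00.
Dana free: 13:15-17:00.
Callum ∩ Clara: 14:45-17:00.
Callum ∩ Clara ∩ Pita: 14:45-16:15, 16:30-17:00.
Callum ∩ Clara ∩ Pita ∩ Dana: 14:45-16:15, 16:30-17:00.
Those are the intersection windows.
The first common window of at least 60 minutes is 14:45-16:15, so the earliest start is 14:45.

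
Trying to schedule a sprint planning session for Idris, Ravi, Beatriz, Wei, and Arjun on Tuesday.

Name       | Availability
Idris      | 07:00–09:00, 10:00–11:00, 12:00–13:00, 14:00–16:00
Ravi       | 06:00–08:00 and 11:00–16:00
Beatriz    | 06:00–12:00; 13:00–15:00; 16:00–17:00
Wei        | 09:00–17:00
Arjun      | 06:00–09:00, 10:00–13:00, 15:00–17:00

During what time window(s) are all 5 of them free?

Idris ∩ Ravi: 07:00-08:00, 12:00-13:00, 14:00-16:00.
Idris ∩ Ravi ∩ Beatriz: 07:00-08:00, 14:00-15:00.
Idris ∩ Ravi ∩ Beatriz ∩ Wei: 14:00-15:00.
Idris ∩ Ravi ∩ Beatriz ∩ Wei ∩ Arjun: ∅.
There is no time when everyone is free.

none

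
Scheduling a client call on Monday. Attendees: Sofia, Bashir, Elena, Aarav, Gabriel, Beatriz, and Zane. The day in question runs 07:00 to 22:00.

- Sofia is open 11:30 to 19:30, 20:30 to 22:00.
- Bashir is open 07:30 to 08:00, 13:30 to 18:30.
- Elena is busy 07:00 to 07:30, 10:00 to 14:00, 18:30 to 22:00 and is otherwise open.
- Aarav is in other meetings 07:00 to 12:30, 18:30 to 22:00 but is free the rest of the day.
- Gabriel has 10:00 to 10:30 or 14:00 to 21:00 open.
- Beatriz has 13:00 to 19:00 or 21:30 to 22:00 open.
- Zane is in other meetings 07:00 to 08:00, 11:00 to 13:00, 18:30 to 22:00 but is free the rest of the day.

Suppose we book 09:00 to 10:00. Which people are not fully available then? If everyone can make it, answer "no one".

Sofia free: 11:30-19:30, 20:30-22:00.
Bashir free: 07:30-08:00, 13:30-18:30.
Elena free: 07:30-10:00, 14:00-18:30 (invert busy blocks within the working day).
Aarav free: 12:30-18:30 (invert busy blocks within the working day).
Gabriel free: 10:00-10:30, 14:00-21:00.
Beatriz free: 13:00-19:00, 21:30-22:00.
Zane free: 08:00-11:00, 13:00-18:30 (invert busy blocks within the working day).
Sofia: not fully free for 09:00-10:00. Bashir: not fully free for 09:00-10:00. Elena: free for 09:00-10:00. Aarav: not fully free for 09:00-10:00. Gabriel: not fully free for 09:00-10:00. Beatriz: not fully free for 09:00-10:00. Zane: free for 09:00-10:00.

Aarav, Bashir, Beatriz, Gabriel, Sofia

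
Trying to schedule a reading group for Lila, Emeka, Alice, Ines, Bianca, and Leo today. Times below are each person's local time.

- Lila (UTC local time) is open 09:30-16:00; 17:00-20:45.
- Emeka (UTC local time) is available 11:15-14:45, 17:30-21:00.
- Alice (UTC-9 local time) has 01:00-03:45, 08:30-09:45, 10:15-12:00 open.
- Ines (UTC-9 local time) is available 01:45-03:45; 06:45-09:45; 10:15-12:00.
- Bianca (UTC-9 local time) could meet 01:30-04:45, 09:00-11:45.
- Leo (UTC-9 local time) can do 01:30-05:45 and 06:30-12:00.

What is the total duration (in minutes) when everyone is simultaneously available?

Lila in UTC: 09:30-16:00, 17:00-20:45.
Emeka in UTC: 11:15-14:45, 17:30-21:00.
Alice in UTC: 10:00-12:45, 17:30-18:45, 19:15-21:00 (add 9h to convert from UTC-9).
Ines in UTC: 10:45-12:45, 15:45-18:45, 19:15-21:00 (add 9h to convert from UTC-9).
Bianca in UTC: 10:30-13:45, 18:00-20:45 (add 9h to convert from UTC-9).
Leo in UTC: 10:30-14:45, 15:30-21:00 (add 9h to convert from UTC-9).
Lila ∩ Emeka: 11:15-14:45, 17:30-20:45.
Lila ∩ Emeka ∩ Alice: 11:15-12:45, 17:30-18:45, 19:15-20:45.
Lila ∩ Emeka ∩ Alice ∩ Ines: 11:15-12:45, 17:30-18:45, 19:15-20:45.
Lila ∩ Emeka ∩ Alice ∩ Ines ∩ Bianca: 11:15-12:45, 18:00-18:45, 19:15-20:45.
Lila ∩ Emeka ∩ Alice ∩ Ines ∩ Bianca ∩ Leo: 11:15-12:45, 18:00-18:45, 19:15-20:45.
So the common availability across everyone is 11:15-12:45, 18:00-18:45, 19:15-20:45.
Summing the common windows: 90 + 45 + 90 = 225 minutes.

225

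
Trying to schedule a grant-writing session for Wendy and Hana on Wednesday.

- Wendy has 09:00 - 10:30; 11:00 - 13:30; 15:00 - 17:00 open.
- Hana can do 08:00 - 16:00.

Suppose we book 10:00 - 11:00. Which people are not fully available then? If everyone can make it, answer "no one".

Wendy: not fully free for 10:00-11:00. Hana: free for 10:00-11:00.

Wendy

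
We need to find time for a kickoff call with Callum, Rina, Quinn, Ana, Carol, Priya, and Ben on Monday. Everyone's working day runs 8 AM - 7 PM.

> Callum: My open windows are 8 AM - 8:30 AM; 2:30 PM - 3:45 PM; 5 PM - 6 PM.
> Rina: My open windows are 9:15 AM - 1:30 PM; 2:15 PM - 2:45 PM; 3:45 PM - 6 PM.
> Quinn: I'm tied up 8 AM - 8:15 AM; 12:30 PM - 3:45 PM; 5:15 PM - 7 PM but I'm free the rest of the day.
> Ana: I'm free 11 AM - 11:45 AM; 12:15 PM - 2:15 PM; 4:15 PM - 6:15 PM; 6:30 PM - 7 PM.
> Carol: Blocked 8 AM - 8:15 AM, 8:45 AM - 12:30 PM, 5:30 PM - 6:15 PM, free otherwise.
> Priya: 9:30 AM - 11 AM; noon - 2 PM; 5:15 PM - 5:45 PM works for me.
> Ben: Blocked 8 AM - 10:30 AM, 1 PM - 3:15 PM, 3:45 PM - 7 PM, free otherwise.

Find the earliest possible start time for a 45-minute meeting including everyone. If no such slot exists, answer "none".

Callum free: 08:00-08:30, 14:30-15:45, 17:00-18:00.
Rina free: 09:15-13:30, 14:15-14:45, 15:45-18:00.
Quinn free: 08:15-12:30, 15:45-17:15 (invert busy blocks within the working day).
Ana free: 11:00-11:45, 12:15-14:15, 16:15-18:15, 18:30-19:00.
Carol free: 08:15-08:45, 12:30-17:30, 18:15-19:00 (invert busy blocks within the working day).
Priya free: 09:30-11:00, 12:00-14:00, 17:15-17:45.
Ben free: 10:30-13:00, 15:15-15:45 (invert busy blocks within the working day).
Callum ∩ Rina: 14:30-14:45, 17:00-18:00.
Callum ∩ Rina ∩ Quinn: 17:00-17:15.
Callum ∩ Rina ∩ Quinn ∩ Ana: 17:00-17:15.
Callum ∩ Rina ∩ Quinn ∩ Ana ∩ Carol: 17:00-17:15.
Callum ∩ Rina ∩ Quinn ∩ Ana ∩ Carol ∩ Priya: ∅.
Callum ∩ Rina ∩ Quinn ∩ Ana ∩ Carol ∩ Priya ∩ Ben: ∅.
There is no time when everyone is free.
No common window is at least 45 minutes long.

none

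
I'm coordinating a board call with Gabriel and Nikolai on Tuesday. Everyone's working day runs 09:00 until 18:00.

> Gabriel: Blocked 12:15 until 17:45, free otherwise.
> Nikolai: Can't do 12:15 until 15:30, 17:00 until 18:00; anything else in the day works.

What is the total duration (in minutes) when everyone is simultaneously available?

195

Gabriel free: 09:00-12:15, 17:45-18:00 (invert busy blocks within the working day).
Nikolai free: 09:00-12:15, 15:30-17:00 (invert busy blocks within the working day).
Gabriel ∩ Nikolai: 09:00-12:15.
So the common availability across everyone is 09:00-12:15.
That's a single block of 195 minutes.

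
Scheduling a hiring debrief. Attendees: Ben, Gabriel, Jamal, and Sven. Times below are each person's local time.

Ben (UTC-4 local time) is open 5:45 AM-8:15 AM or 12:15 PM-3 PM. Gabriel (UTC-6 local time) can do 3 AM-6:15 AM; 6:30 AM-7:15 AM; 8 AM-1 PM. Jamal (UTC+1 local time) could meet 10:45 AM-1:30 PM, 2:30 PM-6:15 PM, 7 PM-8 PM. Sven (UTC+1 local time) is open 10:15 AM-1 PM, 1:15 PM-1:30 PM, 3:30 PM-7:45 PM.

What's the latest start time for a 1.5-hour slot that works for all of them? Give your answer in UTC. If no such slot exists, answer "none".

Ben in UTC: 09:45-12:15, 16:15-19:00 (add 4h to convert from UTC-4).
Gabriel in UTC: 09:00-12:15, 12:30-13:15, 14:00-19:00 (add 6h to convert from UTC-6).
Jamal in UTC: 09:45-12:30, 13:30-17:15, 18:00-19:00 (subtract 1h to convert from UTC+1).
Sven in UTC: 09:15-12:00, 12:15-12:30, 14:30-18:45 (subtract 1h to convert from UTC+1).
Ben ∩ Gabriel: 09:45-12:15, 16:15-19:00.
Ben ∩ Gabriel ∩ Jamal: 09:45-12:15, 16:15-17:15, 18:00-19:00.
Ben ∩ Gabriel ∩ Jamal ∩ Sven: 09:45-12:00, 16:15-17:15, 18:00-18:45.
So the common availability across everyone is 09:45-12:00, 16:15-17:15, 18:00-18:45.
The last common window of at least 90 minutes is 09:45-12:00; a 90-minute meeting can start as late as 10:30 and still end by 12:00.

10:30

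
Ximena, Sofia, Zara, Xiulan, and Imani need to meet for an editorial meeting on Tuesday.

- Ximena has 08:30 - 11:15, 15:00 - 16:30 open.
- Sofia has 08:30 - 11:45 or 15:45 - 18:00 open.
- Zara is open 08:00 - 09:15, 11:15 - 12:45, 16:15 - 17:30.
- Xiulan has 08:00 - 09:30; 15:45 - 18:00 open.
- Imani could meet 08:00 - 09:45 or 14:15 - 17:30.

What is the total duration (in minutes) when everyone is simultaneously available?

Ximena ∩ Sofia: 08:30-11:15, 15:45-16:30.
Ximena ∩ Sofia ∩ Zara: 08:30-09:15, 16:15-16:30.
Ximena ∩ Sofia ∩ Zara ∩ Xiulan: 08:30-09:15, 16:15-16:30.
Ximena ∩ Sofia ∩ Zara ∩ Xiulan ∩ Imani: 08:30-09:15, 16:15-16:30.
Summing the common windows: 45 + 15 = 60 minutes.

60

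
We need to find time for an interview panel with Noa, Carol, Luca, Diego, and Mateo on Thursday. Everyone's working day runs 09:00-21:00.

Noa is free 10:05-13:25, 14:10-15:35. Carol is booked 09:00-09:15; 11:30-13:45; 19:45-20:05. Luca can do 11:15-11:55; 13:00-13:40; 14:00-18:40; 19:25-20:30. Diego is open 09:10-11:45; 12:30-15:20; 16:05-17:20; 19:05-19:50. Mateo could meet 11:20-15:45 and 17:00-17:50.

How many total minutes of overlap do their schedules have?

Noa free: 10:05-13:25, 14:10-15:35.
Carol free: 09:15-11:30, 13:45-19:45, 20:05-21:00 (invert busy blocks within the working day).
Luca free: 11:15-11:55, 13:00-13:40, 14:00-18:40, 19:25-20:30.
Diego free: 09:10-11:45, 12:30-15:20, 16:05-17:20, 19:05-19:50.
Mateo free: 11:20-15:45, 17:00-17:50.
Noa ∩ Carol: 10:05-11:30, 14:10-15:35.
Noa ∩ Carol ∩ Luca: 11:15-11:30, 14:10-15:35.
Noa ∩ Carol ∩ Luca ∩ Diego: 11:15-11:30, 14:10-15:20.
Noa ∩ Carol ∩ Luca ∩ Diego ∩ Mateo: 11:20-11:30, 14:10-15:20.
Summing the common windows: 10 + 70 = 80 minutes.

80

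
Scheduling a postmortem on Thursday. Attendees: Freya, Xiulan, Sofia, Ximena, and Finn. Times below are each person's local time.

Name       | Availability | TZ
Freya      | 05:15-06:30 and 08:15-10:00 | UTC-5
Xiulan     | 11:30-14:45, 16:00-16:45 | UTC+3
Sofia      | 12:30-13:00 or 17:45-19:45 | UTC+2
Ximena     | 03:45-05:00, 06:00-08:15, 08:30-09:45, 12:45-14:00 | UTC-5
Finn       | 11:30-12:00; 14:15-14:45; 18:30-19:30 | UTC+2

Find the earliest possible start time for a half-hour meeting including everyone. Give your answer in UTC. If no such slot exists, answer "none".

none

Freya in UTC: 10:15-11:30, 13:15-15:00 (add 5h to convert from UTC-5).
Xiulan in UTC: 08:30-11:45, 13:00-13:45 (subtract 3h to convert from UTC+3).
Sofia in UTC: 10:30-11:00, 15:45-17:45 (subtract 2h to convert from UTC+2).
Ximena in UTC: 08:45-10:00, 11:00-13:15, 13:30-14:45, 17:45-19:00 (add 5h to convert from UTC-5).
Finn in UTC: 09:30-10:00, 12:15-12:45, 16:30-17:30 (subtract 2h to convert from UTC+2).
Freya ∩ Xiulan: 10:15-11:30, 13:15-13:45.
Freya ∩ Xiulan ∩ Sofia: 10:30-11:00.
Freya ∩ Xiulan ∩ Sofia ∩ Ximena: ∅.
Freya ∩ Xiulan ∩ Sofia ∩ Ximena ∩ Finn: ∅.
There is no time when everyone is free.
No common window is at least 30 minutes long.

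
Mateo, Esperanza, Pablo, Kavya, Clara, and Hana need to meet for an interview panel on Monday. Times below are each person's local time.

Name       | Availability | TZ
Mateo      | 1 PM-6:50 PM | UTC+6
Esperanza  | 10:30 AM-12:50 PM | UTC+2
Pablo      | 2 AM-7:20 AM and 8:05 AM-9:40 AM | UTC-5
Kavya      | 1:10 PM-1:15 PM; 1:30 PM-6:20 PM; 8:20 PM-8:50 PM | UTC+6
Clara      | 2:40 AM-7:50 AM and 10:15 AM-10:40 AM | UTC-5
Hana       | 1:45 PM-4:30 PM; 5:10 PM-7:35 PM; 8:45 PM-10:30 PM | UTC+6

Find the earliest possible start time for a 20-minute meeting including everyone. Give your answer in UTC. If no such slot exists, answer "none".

08:30

Mateo in UTC: 07:00-12:50 (subtract 6h to convert from UTC+6).
Esperanza in UTC: 08:30-10:50 (subtract 2h to convert from UTC+2).
Pablo in UTC: 07:00-12:20, 13:05-14:40 (add 5h to convert from UTC-5).
Kavya in UTC: 07:10-07:15, 07:30-12:20, 14:20-14:50 (subtract 6h to convert from UTC+6).
Clara in UTC: 07:40-12:50, 15:15-15:40 (add 5h to convert from UTC-5).
Hana in UTC: 07:45-10:30, 11:10-13:35, 14:45-16:30 (subtract 6h to convert from UTC+6).
Mateo ∩ Esperanza: 08:30-10:50.
Mateo ∩ Esperanza ∩ Pablo: 08:30-10:50.
Mateo ∩ Esperanza ∩ Pablo ∩ Kavya: 08:30-10:50.
Mateo ∩ Esperanza ∩ Pablo ∩ Kavya ∩ Clara: 08:30-10:50.
Mateo ∩ Esperanza ∩ Pablo ∩ Kavya ∩ Clara ∩ Hana: 08:30-10:30.
So the common availability across everyone is 08:30-10:30.
The first common window of at least 20 minutes is 08:30-10:30, so the earliest start is 08:30.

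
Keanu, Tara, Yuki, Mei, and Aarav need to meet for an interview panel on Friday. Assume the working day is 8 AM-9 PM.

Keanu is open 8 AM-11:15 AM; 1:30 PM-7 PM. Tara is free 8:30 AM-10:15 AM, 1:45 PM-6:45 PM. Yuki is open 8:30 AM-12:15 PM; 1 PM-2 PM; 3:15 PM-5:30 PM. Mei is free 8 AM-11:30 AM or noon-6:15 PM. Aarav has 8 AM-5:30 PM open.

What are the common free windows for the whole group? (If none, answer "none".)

08:30-10:15, 13:45-14:00, 15:15-17:30

Keanu ∩ Tara: 08:30-10:15, 13:45-18:45.
Keanu ∩ Tara ∩ Yuki: 08:30-10:15, 13:45-14:00, 15:15-17:30.
Keanu ∩ Tara ∩ Yuki ∩ Mei: 08:30-10:15, 13:45-14:00, 15:15-17:30.
Keanu ∩ Tara ∩ Yuki ∩ Mei ∩ Aarav: 08:30-10:15, 13:45-14:00, 15:15-17:30.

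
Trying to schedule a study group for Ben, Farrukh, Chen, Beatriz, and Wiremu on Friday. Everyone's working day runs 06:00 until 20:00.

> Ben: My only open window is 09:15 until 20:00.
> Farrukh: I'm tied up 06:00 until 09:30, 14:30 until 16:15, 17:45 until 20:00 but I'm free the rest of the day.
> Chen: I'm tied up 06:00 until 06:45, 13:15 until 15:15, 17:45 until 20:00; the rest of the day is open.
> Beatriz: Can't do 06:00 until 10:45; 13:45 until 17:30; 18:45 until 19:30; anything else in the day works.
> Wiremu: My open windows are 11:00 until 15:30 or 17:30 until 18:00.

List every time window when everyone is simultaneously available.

Ben free: 09:15-20:00.
Farrukh free: 09:30-14:30, 16:15-17:45 (invert busy blocks within the working day).
Chen free: 06:45-13:15, 15:15-17:45 (invert busy blocks within the working day).
Beatriz free: 10:45-13:45, 17:30-18:45, 19:30-20:00 (invert busy blocks within the working day).
Wiremu free: 11:00-15:30, 17:30-18:00.
Ben ∩ Farrukh: 09:30-14:30, 16:15-17:45.
Ben ∩ Farrukh ∩ Chen: 09:30-13:15, 16:15-17:45.
Ben ∩ Farrukh ∩ Chen ∩ Beatriz: 10:45-13:15, 17:30-17:45.
Ben ∩ Farrukh ∩ Chen ∩ Beatriz ∩ Wiremu: 11:00-13:15, 17:30-17:45.

11:00-13:15, 17:30-17:45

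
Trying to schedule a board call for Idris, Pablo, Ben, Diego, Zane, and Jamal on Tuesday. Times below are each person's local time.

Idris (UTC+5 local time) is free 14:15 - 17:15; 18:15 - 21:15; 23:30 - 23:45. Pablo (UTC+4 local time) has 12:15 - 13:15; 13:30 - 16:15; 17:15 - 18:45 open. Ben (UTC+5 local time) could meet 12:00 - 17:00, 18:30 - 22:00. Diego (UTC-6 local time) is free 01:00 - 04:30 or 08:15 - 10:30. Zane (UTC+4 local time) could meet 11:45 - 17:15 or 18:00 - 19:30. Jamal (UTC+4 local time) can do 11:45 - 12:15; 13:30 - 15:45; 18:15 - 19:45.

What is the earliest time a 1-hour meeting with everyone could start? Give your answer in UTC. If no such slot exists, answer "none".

09:30

Idris in UTC: 09:15-12:15, 13:15-16:15, 18:30-18:45 (subtract 5h to convert from UTC+5).
Pablo in UTC: 08:15-09:15, 09:30-12:15, 13:15-14:45 (subtract 4h to convert from UTC+4).
Ben in UTC: 07:00-12:00, 13:30-17:00 (subtract 5h to convert from UTC+5).
Diego in UTC: 07:00-10:30, 14:15-16:30 (add 6h to convert from UTC-6).
Zane in UTC: 07:45-13:15, 14:00-15:30 (subtract 4h to convert from UTC+4).
Jamal in UTC: 07:45-08:15, 09:30-11:45, 14:15-15:45 (subtract 4h to convert from UTC+4).
Idris ∩ Pablo: 09:30-12:15, 13:15-14:45.
Idris ∩ Pablo ∩ Ben: 09:30-12:00, 13:30-14:45.
Idris ∩ Pablo ∩ Ben ∩ Diego: 09:30-10:30, 14:15-14:45.
Idris ∩ Pablo ∩ Ben ∩ Diego ∩ Zane: 09:30-10:30, 14:15-14:45.
Idris ∩ Pablo ∩ Ben ∩ Diego ∩ Zane ∩ Jamal: 09:30-10:30, 14:15-14:45.
The first common window of at least 60 minutes is 09:30-10:30, so the earliest start is 09:30.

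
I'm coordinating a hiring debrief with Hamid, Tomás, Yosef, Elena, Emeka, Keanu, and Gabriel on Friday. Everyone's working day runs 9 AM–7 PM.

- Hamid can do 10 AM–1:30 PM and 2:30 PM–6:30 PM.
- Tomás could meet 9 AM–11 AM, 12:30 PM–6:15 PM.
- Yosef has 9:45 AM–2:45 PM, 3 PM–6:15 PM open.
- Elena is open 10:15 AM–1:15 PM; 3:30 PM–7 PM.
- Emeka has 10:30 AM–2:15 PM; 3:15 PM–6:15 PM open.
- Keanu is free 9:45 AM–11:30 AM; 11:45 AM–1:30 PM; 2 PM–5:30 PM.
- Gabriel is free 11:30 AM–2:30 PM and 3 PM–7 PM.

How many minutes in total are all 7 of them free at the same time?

165

Hamid ∩ Tomás: 10:00-11:00, 12:30-13:30, 14:30-18:15.
Hamid ∩ Tomás ∩ Yosef: 10:00-11:00, 12:30-13:30, 14:30-14:45, 15:00-18:15.
Hamid ∩ Tomás ∩ Yosef ∩ Elena: 10:15-11:00, 12:30-13:15, 15:30-18:15.
Hamid ∩ Tomás ∩ Yosef ∩ Elena ∩ Emeka: 10:30-11:00, 12:30-13:15, 15:30-18:15.
Hamid ∩ Tomás ∩ Yosef ∩ Elena ∩ Emeka ∩ Keanu: 10:30-11:00, 12:30-13:15, 15:30-17:30.
Hamid ∩ Tomás ∩ Yosef ∩ Elena ∩ Emeka ∩ Keanu ∩ Gabriel: 12:30-13:15, 15:30-17:30.
Summing the common windows: 45 + 120 = 165 minutes.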